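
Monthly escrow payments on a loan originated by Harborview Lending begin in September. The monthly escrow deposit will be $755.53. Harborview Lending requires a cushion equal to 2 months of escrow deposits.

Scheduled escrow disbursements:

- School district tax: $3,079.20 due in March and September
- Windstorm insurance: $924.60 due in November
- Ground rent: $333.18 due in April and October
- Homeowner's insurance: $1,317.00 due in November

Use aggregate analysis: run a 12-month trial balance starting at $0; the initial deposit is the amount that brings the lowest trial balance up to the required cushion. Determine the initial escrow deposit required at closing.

$4,955.53

Cushion = 2 × $755.53 = $1,511.06
Trial balance (start $0, +$755.53 each month, − disbursements):
  Sep: +$755.53 − $3,079.20 → -$2,323.67
  Oct: +$755.53 − $333.18 → -$1,901.32
  Nov: +$755.53 − $2,241.60 → -$3,387.39
  Dec: +$755.53 → -$2,631.86
  Jan: +$755.53 → -$1,876.33
  Feb: +$755.53 → -$1,120.80
  Mar: +$755.53 − $3,079.20 → -$3,444.47
  Apr: +$755.53 − $333.18 → -$3,022.12
  May: +$755.53 → -$2,266.59
  Jun: +$755.53 → -$1,511.06
  Jul: +$755.53 → -$755.53
  Aug: +$755.53 → $0.00
Lowest trial balance = -$3,444.47 (Mar)
Initial deposit = cushion − low point = $1,511.06 − (-$3,444.47) = $4,955.53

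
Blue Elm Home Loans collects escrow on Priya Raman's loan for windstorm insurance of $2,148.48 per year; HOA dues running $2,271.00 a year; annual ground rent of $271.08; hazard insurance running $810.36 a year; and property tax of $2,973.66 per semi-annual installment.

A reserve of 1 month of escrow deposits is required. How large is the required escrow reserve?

Windstorm insurance — $2,148.48
HOA dues — $2,271.00
Ground rent — $271.08
Hazard insurance — $810.36
Property tax — $2,973.66 × 2 = $5,947.32
Total per year = $11,448.24
Monthly escrow = $11,448.24 ÷ 12 = $954.02
Cushion = 1 × $954.02 = $954.02

$954.02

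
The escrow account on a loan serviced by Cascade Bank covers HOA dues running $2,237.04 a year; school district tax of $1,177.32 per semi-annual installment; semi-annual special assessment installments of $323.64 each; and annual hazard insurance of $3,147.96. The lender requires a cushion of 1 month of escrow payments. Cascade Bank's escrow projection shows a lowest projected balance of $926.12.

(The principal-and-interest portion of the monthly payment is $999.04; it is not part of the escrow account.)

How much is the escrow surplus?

$227.21

HOA dues: $2,237.04/yr
School district tax: $1,177.32 × 2 = $2,354.64/yr
Special assessment: $323.64 × 2 = $647.28/yr
Hazard insurance: $3,147.96/yr
Total annual escrow = $2,237.04 + $2,354.64 + $647.28 + $3,147.96 = $8,386.92
Monthly escrow = $8,386.92 ÷ 12 = $698.91
Required cushion = 1 × $698.91 = $698.91
Excess over cushion: $926.12 − $698.91 = $227.21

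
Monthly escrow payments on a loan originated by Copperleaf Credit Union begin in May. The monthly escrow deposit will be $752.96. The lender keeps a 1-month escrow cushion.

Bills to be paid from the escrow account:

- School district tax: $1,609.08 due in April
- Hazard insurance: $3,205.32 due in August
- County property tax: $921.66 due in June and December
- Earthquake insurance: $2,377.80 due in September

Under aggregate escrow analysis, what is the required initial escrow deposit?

Cushion = 1 × $752.96 = $752.96
Trial balance (start $0, +$752.96 each month, − disbursements):
  May: +$752.96 → $752.96
  Jun: +$752.96 − $921.66 → $584.26
  Jul: +$752.96 → $1,337.22
  Aug: +$752.96 − $3,205.32 → -$1,115.14
  Sep: +$752.96 − $2,377.80 → -$2,739.98
  Oct: +$752.96 → -$1,987.02
  Nov: +$752.96 → -$1,234.06
  Dec: +$752.96 − $921.66 → -$1,402.76
  Jan: +$752.96 → -$649.80
  Feb: +$752.96 → $103.16
  Mar: +$752.96 → $856.12
  Apr: +$752.96 − $1,609.08 → $0.00
Lowest trial balance = -$2,739.98 (Sep)
Initial deposit = cushion − low point = $752.96 − (-$2,739.98) = $3,492.94

$3,492.94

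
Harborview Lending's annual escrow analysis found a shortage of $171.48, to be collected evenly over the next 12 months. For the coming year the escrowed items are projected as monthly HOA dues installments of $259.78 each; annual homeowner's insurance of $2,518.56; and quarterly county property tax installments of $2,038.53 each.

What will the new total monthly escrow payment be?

HOA dues = $259.78 × 12 = $3,117.36
Homeowner's insurance = $2,518.56
County property tax = $2,038.53 × 4 = $8,154.12
Combined annual = $13,790.04
Monthly escrow = $13,790.04 / 12 = $1,149.17
Shortage per month = $171.48 / 12 = $14.29
New monthly escrow = $1,149.17 + $14.29 = $1,163.46

$1,163.46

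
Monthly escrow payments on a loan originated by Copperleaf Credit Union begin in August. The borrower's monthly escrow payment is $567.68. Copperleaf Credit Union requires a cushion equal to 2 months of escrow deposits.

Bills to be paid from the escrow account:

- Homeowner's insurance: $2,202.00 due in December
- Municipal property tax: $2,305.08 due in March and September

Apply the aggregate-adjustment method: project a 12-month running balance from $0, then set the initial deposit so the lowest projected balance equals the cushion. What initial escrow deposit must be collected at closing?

$3,406.08

Cushion = 2 × $567.68 = $1,135.36
Trial balance (start $0, +$567.68 each month, − disbursements):
  Aug: +$567.68 → $567.68
  Sep: +$567.68 − $2,305.08 → -$1,169.72
  Oct: +$567.68 → -$602.04
  Nov: +$567.68 → -$34.36
  Dec: +$567.68 − $2,202.00 → -$1,668.68
  Jan: +$567.68 → -$1,101.00
  Feb: +$567.68 → -$533.32
  Mar: +$567.68 − $2,305.08 → -$2,270.72
  Apr: +$567.68 → -$1,703.04
  May: +$567.68 → -$1,135.36
  Jun: +$567.68 → -$567.68
  Jul: +$567.68 → $0.00
Lowest trial balance = -$2,270.72 (Mar)
Initial deposit = cushion − low point = $1,135.36 − (-$2,270.72) = $3,406.08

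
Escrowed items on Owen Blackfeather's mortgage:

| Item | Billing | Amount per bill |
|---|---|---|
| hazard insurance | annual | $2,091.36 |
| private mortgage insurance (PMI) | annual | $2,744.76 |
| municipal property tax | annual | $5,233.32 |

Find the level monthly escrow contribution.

Hazard insurance: $2,091.36 annually
Private mortgage insurance (PMI): $2,744.76 annually
Municipal property tax: $5,233.32 annually
Yearly total = $2,091.36 + $2,744.76 + $5,233.32 = $10,069.44
Per month = $10,069.44 / 12 = $839.12

$839.12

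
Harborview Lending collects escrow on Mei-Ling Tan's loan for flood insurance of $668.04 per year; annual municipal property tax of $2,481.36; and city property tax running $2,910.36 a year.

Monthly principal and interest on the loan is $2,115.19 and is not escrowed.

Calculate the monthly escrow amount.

$504.98

Flood insurance = $668.04/yr
Municipal property tax = $2,481.36/yr
City property tax = $2,910.36/yr
Yearly total = $668.04 + $2,481.36 + $2,910.36 = $6,059.76
Per month = $6,059.76 / 12 = $504.98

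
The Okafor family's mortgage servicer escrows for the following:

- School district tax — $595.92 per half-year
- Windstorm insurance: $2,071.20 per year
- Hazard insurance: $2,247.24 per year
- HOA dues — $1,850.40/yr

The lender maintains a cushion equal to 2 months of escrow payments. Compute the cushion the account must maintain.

$1,226.78

School district tax — $595.92 × 2 = $1,191.84
Windstorm insurance — $2,071.20
Hazard insurance — $2,247.24
HOA dues — $1,850.40
Annual escrow total = $7,360.68
Monthly = $7,360.68 ÷ 12 = $613.39
Required cushion = 2 × $613.39 = $1,226.78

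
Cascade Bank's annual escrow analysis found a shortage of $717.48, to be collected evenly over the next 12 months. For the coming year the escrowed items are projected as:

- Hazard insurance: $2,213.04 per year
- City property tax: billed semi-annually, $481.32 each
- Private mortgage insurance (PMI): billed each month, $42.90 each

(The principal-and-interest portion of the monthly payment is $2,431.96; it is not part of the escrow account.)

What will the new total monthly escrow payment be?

$367.33

Hazard insurance — $2,213.04 per year
City property tax — $481.32 × 2 = $962.64 per year
Private mortgage insurance (PMI) — $42.90 × 12 = $514.80 per year
Total annual escrow = $2,213.04 + $962.64 + $514.80 = $3,690.48
Monthly = $3,690.48 ÷ 12 = $307.54
Shortage spread = $717.48 / 12 = $59.79/mo
New monthly escrow = $307.54 + $59.79 = $367.33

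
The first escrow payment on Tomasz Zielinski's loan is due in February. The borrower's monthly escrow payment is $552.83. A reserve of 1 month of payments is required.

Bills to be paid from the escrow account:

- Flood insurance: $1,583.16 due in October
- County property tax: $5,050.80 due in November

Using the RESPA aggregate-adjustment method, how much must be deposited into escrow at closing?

Cushion = 1 × $552.83 = $552.83
Trial balance (start $0, +$552.83 each month, − disbursements):
  Feb: +$552.83 → $552.83
  Mar: +$552.83 → $1,105.66
  Apr: +$552.83 → $1,658.49
  May: +$552.83 → $2,211.32
  Jun: +$552.83 → $2,764.15
  Jul: +$552.83 → $3,316.98
  Aug: +$552.83 → $3,869.81
  Sep: +$552.83 → $4,422.64
  Oct: +$552.83 − $1,583.16 → $3,392.31
  Nov: +$552.83 − $5,050.80 → -$1,105.66
  Dec: +$552.83 → -$552.83
  Jan: +$552.83 → $0.00
Lowest trial balance = -$1,105.66 (Nov)
Initial deposit = cushion − low point = $552.83 − (-$1,105.66) = $1,658.49

$1,658.49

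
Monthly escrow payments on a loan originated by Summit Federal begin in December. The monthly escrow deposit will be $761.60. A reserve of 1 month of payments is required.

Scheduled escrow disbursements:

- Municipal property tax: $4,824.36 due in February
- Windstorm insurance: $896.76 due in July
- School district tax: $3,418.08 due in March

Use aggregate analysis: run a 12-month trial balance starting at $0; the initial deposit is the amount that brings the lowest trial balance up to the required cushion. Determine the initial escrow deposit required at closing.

Cushion = 1 × $761.60 = $761.60
Trial balance (start $0, +$761.60 each month, − disbursements):
  Dec: +$761.60 → $761.60
  Jan: +$761.60 → $1,523.20
  Feb: +$761.60 − $4,824.36 → -$2,539.56
  Mar: +$761.60 − $3,418.08 → -$5,196.04
  Apr: +$761.60 → -$4,434.44
  May: +$761.60 → -$3,672.84
  Jun: +$761.60 → -$2,911.24
  Jul: +$761.60 − $896.76 → -$3,046.40
  Aug: +$761.60 → -$2,284.80
  Sep: +$761.60 → -$1,523.20
  Oct: +$761.60 → -$761.60
  Nov: +$761.60 → $0.00
Lowest trial balance = -$5,196.04 (Mar)
Initial deposit = cushion − low point = $761.60 − (-$5,196.04) = $5,957.64

$5,957.64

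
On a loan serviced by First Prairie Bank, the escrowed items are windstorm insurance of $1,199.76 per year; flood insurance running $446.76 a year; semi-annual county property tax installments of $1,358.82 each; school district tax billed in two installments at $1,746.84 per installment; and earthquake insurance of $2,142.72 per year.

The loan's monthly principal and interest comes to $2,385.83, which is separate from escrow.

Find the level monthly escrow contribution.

Windstorm insurance = $1,199.76
Flood insurance = $446.76
County property tax = $1,358.82 × 2 = $2,717.64
School district tax = $1,746.84 × 2 = $3,493.68
Earthquake insurance = $2,142.72
Total per year = $1,199.76 + $446.76 + $2,717.64 + $3,493.68 + $2,142.72 = $10,000.56
Monthly = $10,000.56 ÷ 12 = $833.38

$833.38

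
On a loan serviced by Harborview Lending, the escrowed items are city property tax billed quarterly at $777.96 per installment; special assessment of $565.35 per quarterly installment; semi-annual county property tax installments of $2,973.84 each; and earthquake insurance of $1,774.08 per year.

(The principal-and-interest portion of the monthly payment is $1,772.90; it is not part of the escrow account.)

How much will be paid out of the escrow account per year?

City property tax = $777.96 × 4 = $3,111.84 annually
Special assessment = $565.35 × 4 = $2,261.40 annually
County property tax = $2,973.84 × 2 = $5,947.68 annually
Earthquake insurance = $1,774.08 annually
Combined annual = $3,111.84 + $2,261.40 + $5,947.68 + $1,774.08 = $13,095.00

$13,095.00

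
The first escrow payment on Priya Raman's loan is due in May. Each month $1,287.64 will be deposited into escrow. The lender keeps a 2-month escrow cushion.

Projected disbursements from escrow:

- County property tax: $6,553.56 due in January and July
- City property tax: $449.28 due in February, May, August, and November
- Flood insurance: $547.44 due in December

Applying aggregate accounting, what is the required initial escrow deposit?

$5,988.92

Cushion = 2 × $1,287.64 = $2,575.28
Trial balance (start $0, +$1,287.64 each month, − disbursements):
  May: +$1,287.64 − $449.28 → $838.36
  Jun: +$1,287.64 → $2,126.00
  Jul: +$1,287.64 − $6,553.56 → -$3,139.92
  Aug: +$1,287.64 − $449.28 → -$2,301.56
  Sep: +$1,287.64 → -$1,013.92
  Oct: +$1,287.64 → $273.72
  Nov: +$1,287.64 − $449.28 → $1,112.08
  Dec: +$1,287.64 − $547.44 → $1,852.28
  Jan: +$1,287.64 − $6,553.56 → -$3,413.64
  Feb: +$1,287.64 − $449.28 → -$2,575.28
  Mar: +$1,287.64 → -$1,287.64
  Apr: +$1,287.64 → $0.00
Lowest trial balance = -$3,413.64 (Jan)
Initial deposit = cushion − low point = $2,575.28 − (-$3,413.64) = $5,988.92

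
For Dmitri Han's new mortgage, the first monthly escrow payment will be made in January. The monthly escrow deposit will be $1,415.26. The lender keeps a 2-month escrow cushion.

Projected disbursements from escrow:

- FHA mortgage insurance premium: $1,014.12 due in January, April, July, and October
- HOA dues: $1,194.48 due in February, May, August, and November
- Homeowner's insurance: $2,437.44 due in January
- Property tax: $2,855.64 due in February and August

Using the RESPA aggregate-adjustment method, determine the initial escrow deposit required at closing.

Cushion = 2 × $1,415.26 = $2,830.52
Trial balance (start $0, +$1,415.26 each month, − disbursements):
  Jan: +$1,415.26 − $3,451.56 → -$2,036.30
  Feb: +$1,415.26 − $4,050.12 → -$4,671.16
  Mar: +$1,415.26 → -$3,255.90
  Apr: +$1,415.26 − $1,014.12 → -$2,854.76
  May: +$1,415.26 − $1,194.48 → -$2,633.98
  Jun: +$1,415.26 → -$1,218.72
  Jul: +$1,415.26 − $1,014.12 → -$817.58
  Aug: +$1,415.26 − $4,050.12 → -$3,452.44
  Sep: +$1,415.26 → -$2,037.18
  Oct: +$1,415.26 − $1,014.12 → -$1,636.04
  Nov: +$1,415.26 − $1,194.48 → -$1,415.26
  Dec: +$1,415.26 → $0.00
Lowest trial balance = -$4,671.16 (Feb)
Initial deposit = cushion − low point = $2,830.52 − (-$4,671.16) = $7,501.68

$7,501.68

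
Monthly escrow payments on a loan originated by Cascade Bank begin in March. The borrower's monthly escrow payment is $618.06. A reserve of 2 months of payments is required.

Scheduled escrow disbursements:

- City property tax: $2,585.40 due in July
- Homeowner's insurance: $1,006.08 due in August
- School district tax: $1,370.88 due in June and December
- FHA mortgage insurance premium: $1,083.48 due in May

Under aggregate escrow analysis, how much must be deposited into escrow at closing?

Cushion = 2 × $618.06 = $1,236.12
Trial balance (start $0, +$618.06 each month, − disbursements):
  Mar: +$618.06 → $618.06
  Apr: +$618.06 → $1,236.12
  May: +$618.06 − $1,083.48 → $770.70
  Jun: +$618.06 − $1,370.88 → $17.88
  Jul: +$618.06 − $2,585.40 → -$1,949.46
  Aug: +$618.06 − $1,006.08 → -$2,337.48
  Sep: +$618.06 → -$1,719.42
  Oct: +$618.06 → -$1,101.36
  Nov: +$618.06 → -$483.30
  Dec: +$618.06 − $1,370.88 → -$1,236.12
  Jan: +$618.06 → -$618.06
  Feb: +$618.06 → $0.00
Lowest trial balance = -$2,337.48 (Aug)
Initial deposit = cushion − low point = $1,236.12 − (-$2,337.48) = $3,573.60

$3,573.60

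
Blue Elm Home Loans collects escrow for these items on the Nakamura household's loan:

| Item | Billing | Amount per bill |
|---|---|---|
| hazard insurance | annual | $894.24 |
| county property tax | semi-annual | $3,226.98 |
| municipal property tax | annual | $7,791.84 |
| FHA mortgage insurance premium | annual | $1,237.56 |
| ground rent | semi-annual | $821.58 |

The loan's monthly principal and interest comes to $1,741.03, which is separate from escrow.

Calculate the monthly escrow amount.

Hazard insurance = $894.24 annually
County property tax = $3,226.98 × 2 = $6,453.96 annually
Municipal property tax = $7,791.84 annually
FHA mortgage insurance premium = $1,237.56 annually
Ground rent = $821.58 × 2 = $1,643.16 annually
Total per year = $18,020.76
Monthly escrow = $18,020.76 / 12 = $1,501.73

$1,501.73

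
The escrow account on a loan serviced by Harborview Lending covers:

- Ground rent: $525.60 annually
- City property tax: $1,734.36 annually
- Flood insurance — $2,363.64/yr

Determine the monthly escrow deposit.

Ground rent = $525.60 annually
City property tax = $1,734.36 annually
Flood insurance = $2,363.64 annually
Yearly total = $4,623.60
Per month = $4,623.60 ÷ 12 = $385.30

$385.30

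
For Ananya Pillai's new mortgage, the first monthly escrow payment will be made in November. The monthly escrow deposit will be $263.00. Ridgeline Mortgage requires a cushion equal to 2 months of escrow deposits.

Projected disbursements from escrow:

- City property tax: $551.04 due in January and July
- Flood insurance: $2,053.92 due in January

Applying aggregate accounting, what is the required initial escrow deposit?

Cushion = 2 × $263.00 = $526.00
Trial balance (start $0, +$263.00 each month, − disbursements):
  Nov: +$263.00 → $263.00
  Dec: +$263.00 → $526.00
  Jan: +$263.00 − $2,604.96 → -$1,815.96
  Feb: +$263.00 → -$1,552.96
  Mar: +$263.00 → -$1,289.96
  Apr: +$263.00 → -$1,026.96
  May: +$263.00 → -$763.96
  Jun: +$263.00 → -$500.96
  Jul: +$263.00 − $551.04 → -$789.00
  Aug: +$263.00 → -$526.00
  Sep: +$263.00 → -$263.00
  Oct: +$263.00 → $0.00
Lowest trial balance = -$1,815.96 (Jan)
Initial deposit = cushion − low point = $526.00 − (-$1,815.96) = $2,341.96

$2,341.96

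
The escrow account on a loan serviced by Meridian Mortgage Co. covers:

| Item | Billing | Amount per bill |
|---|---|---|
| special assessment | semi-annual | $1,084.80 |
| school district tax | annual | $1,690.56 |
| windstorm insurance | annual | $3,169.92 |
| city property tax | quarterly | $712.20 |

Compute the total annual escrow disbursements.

Special assessment: $1,084.80 × 2 = $2,169.60 annually
School district tax: $1,690.56 annually
Windstorm insurance: $3,169.92 annually
City property tax: $712.20 × 4 = $2,848.80 annually
Total annual escrow = $2,169.60 + $1,690.56 + $3,169.92 + $2,848.80 = $9,878.88

$9,878.88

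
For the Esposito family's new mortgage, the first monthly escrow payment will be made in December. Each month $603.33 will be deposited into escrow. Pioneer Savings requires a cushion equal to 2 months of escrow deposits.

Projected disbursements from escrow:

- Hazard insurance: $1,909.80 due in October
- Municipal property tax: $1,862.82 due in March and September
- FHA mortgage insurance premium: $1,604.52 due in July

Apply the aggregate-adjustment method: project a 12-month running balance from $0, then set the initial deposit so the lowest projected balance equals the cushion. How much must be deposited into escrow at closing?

Cushion = 2 × $603.33 = $1,206.66
Trial balance (start $0, +$603.33 each month, − disbursements):
  Dec: +$603.33 → $603.33
  Jan: +$603.33 → $1,206.66
  Feb: +$603.33 → $1,809.99
  Mar: +$603.33 − $1,862.82 → $550.50
  Apr: +$603.33 → $1,153.83
  May: +$603.33 → $1,757.16
  Jun: +$603.33 → $2,360.49
  Jul: +$603.33 − $1,604.52 → $1,359.30
  Aug: +$603.33 → $1,962.63
  Sep: +$603.33 − $1,862.82 → $703.14
  Oct: +$603.33 − $1,909.80 → -$603.33
  Nov: +$603.33 → $0.00
Lowest trial balance = -$603.33 (Oct)
Initial deposit = cushion − low point = $1,206.66 − (-$603.33) = $1,809.99

$1,809.99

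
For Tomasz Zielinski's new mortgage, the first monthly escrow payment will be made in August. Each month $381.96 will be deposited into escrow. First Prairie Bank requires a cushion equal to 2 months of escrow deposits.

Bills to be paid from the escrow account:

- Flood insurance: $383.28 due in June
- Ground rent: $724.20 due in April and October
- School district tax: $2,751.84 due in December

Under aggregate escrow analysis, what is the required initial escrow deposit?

$2,330.16

Cushion = 2 × $381.96 = $763.92
Trial balance (start $0, +$381.96 each month, − disbursements):
  Aug: +$381.96 → $381.96
  Sep: +$381.96 → $763.92
  Oct: +$381.96 − $724.20 → $421.68
  Nov: +$381.96 → $803.64
  Dec: +$381.96 − $2,751.84 → -$1,566.24
  Jan: +$381.96 → -$1,184.28
  Feb: +$381.96 → -$802.32
  Mar: +$381.96 → -$420.36
  Apr: +$381.96 − $724.20 → -$762.60
  May: +$381.96 → -$380.64
  Jun: +$381.96 − $383.28 → -$381.96
  Jul: +$381.96 → $0.00
Lowest trial balance = -$1,566.24 (Dec)
Initial deposit = cushion − low point = $763.92 − (-$1,566.24) = $2,330.16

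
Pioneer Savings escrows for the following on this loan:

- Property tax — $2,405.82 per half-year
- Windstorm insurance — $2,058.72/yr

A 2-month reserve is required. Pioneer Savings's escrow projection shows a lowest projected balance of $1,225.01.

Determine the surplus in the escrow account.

Property tax: $2,405.82 × 2 = $4,811.64
Windstorm insurance: $2,058.72
Annual escrow total = $4,811.64 + $2,058.72 = $6,870.36
Monthly escrow = $6,870.36 / 12 = $572.53
Required cushion = 2 × $572.53 = $1,145.06
Surplus = $1,225.01 − $1,145.06 = $79.95

$79.95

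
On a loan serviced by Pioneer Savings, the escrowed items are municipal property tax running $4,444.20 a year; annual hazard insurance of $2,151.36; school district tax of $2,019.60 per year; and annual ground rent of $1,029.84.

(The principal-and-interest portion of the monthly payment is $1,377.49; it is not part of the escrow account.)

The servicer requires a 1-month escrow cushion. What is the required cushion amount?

Municipal property tax = $4,444.20
Hazard insurance = $2,151.36
School district tax = $2,019.60
Ground rent = $1,029.84
Total annual escrow = $4,444.20 + $2,151.36 + $2,019.60 + $1,029.84 = $9,645.00
Monthly = $9,645.00 / 12 = $803.75
Cushion = 1 × $803.75 = $803.75

$803.75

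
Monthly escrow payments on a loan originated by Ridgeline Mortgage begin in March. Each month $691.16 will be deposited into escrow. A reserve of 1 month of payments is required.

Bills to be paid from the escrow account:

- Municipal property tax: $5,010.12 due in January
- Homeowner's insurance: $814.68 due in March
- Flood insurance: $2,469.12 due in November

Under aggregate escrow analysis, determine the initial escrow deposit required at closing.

$1,382.32

Cushion = 1 × $691.16 = $691.16
Trial balance (start $0, +$691.16 each month, − disbursements):
  Mar: +$691.16 − $814.68 → -$123.52
  Apr: +$691.16 → $567.64
  May: +$691.16 → $1,258.80
  Jun: +$691.16 → $1,949.96
  Jul: +$691.16 → $2,641.12
  Aug: +$691.16 → $3,332.28
  Sep: +$691.16 → $4,023.44
  Oct: +$691.16 → $4,714.60
  Nov: +$691.16 − $2,469.12 → $2,936.64
  Dec: +$691.16 → $3,627.80
  Jan: +$691.16 − $5,010.12 → -$691.16
  Feb: +$691.16 → $0.00
Lowest trial balance = -$691.16 (Jan)
Initial deposit = cushion − low point = $691.16 − (-$691.16) = $1,382.32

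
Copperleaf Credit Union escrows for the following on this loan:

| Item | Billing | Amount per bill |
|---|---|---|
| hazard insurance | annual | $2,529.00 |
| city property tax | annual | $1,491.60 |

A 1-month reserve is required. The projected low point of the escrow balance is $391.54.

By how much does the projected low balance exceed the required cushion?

$56.49

Hazard insurance: $2,529.00 annually
City property tax: $1,491.60 annually
Total annual escrow = $2,529.00 + $1,491.60 = $4,020.60
Per month = $4,020.60 / 12 = $335.05
Required cushion = 1 × $335.05 = $335.05
Surplus = $391.54 − $335.05 = $56.49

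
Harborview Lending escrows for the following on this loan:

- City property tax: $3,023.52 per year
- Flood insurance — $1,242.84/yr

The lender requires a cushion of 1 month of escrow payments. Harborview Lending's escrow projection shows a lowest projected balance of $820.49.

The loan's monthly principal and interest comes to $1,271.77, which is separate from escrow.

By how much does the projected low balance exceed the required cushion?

City property tax — $3,023.52/yr
Flood insurance — $1,242.84/yr
Total per year = $3,023.52 + $1,242.84 = $4,266.36
Monthly = $4,266.36 / 12 = $355.53
Required reserve = 1 × $355.53 = $355.53
Excess over cushion: $820.49 − $355.53 = $464.96

$464.96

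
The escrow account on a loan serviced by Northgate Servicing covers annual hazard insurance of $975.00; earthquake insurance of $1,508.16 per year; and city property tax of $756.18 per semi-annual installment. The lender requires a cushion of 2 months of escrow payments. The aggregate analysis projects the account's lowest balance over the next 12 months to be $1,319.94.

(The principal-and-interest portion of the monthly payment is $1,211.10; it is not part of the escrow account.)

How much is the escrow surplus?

Hazard insurance — $975.00
Earthquake insurance — $1,508.16
City property tax — $756.18 × 2 = $1,512.36
Yearly total = $975.00 + $1,508.16 + $1,512.36 = $3,995.52
Per month = $3,995.52 / 12 = $332.96
Cushion = 2 × $332.96 = $665.92
Excess over cushion: $1,319.94 − $665.92 = $654.02

$654.02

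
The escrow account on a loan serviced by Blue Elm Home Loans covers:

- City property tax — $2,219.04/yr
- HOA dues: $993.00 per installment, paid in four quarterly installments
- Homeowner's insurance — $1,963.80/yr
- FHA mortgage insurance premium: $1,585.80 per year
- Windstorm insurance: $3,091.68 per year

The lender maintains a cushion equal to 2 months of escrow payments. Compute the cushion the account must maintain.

City property tax: $2,219.04
HOA dues: $993.00 × 4 = $3,972.00
Homeowner's insurance: $1,963.80
FHA mortgage insurance premium: $1,585.80
Windstorm insurance: $3,091.68
Annual escrow total = $2,219.04 + $3,972.00 + $1,963.80 + $1,585.80 + $3,091.68 = $12,832.32
Monthly = $12,832.32 ÷ 12 = $1,069.36
Cushion = 2 × $1,069.36 = $2,138.72

$2,138.72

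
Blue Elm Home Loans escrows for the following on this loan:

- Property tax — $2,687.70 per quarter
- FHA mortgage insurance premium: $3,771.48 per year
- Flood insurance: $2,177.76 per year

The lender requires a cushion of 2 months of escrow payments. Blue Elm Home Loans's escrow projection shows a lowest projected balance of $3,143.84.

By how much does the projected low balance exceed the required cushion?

Property tax — $2,687.70 × 4 = $10,750.80 annually
FHA mortgage insurance premium — $3,771.48 annually
Flood insurance — $2,177.76 annually
Annual escrow total = $10,750.80 + $3,771.48 + $2,177.76 = $16,700.04
Per month = $16,700.04 ÷ 12 = $1,391.67
Cushion = 2 × $1,391.67 = $2,783.34
Surplus = $3,143.84 − $2,783.34 = $360.50

$360.50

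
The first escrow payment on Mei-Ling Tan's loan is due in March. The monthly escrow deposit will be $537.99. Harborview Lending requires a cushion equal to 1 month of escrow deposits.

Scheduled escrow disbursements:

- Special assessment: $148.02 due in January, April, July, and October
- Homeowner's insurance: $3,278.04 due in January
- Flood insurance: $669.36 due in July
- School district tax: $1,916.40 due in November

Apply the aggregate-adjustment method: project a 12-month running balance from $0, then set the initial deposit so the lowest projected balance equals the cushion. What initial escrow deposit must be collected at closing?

$1,075.98

Cushion = 1 × $537.99 = $537.99
Trial balance (start $0, +$537.99 each month, − disbursements):
  Mar: +$537.99 → $537.99
  Apr: +$537.99 − $148.02 → $927.96
  May: +$537.99 → $1,465.95
  Jun: +$537.99 → $2,003.94
  Jul: +$537.99 − $817.38 → $1,724.55
  Aug: +$537.99 → $2,262.54
  Sep: +$537.99 → $2,800.53
  Oct: +$537.99 − $148.02 → $3,190.50
  Nov: +$537.99 − $1,916.40 → $1,812.09
  Dec: +$537.99 → $2,350.08
  Jan: +$537.99 − $3,426.06 → -$537.99
  Feb: +$537.99 → $0.00
Lowest trial balance = -$537.99 (Jan)
Initial deposit = cushion − low point = $537.99 − (-$537.99) = $1,075.98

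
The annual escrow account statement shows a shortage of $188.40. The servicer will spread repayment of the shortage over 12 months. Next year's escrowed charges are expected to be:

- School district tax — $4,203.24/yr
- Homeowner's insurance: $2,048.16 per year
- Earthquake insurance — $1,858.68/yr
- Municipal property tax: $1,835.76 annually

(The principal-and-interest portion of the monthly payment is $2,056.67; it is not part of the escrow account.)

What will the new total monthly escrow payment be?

$844.52

School district tax: $4,203.24 per year
Homeowner's insurance: $2,048.16 per year
Earthquake insurance: $1,858.68 per year
Municipal property tax: $1,835.76 per year
Yearly total = $4,203.24 + $2,048.16 + $1,858.68 + $1,835.76 = $9,945.84
Monthly escrow = $9,945.84 / 12 = $828.82
Shortage spread = $188.40 ÷ 12 = $15.70/mo
New monthly escrow = $828.82 + $15.70 = $844.52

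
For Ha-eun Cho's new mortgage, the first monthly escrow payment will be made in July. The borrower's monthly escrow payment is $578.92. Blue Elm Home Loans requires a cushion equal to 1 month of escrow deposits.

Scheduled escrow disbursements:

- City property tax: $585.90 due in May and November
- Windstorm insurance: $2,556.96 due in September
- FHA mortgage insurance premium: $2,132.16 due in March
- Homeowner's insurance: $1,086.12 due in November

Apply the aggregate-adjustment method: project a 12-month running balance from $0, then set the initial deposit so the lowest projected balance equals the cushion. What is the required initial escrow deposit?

$1,913.30

Cushion = 1 × $578.92 = $578.92
Trial balance (start $0, +$578.92 each month, − disbursements):
  Jul: +$578.92 → $578.92
  Aug: +$578.92 → $1,157.84
  Sep: +$578.92 − $2,556.96 → -$820.20
  Oct: +$578.92 → -$241.28
  Nov: +$578.92 − $1,672.02 → -$1,334.38
  Dec: +$578.92 → -$755.46
  Jan: +$578.92 → -$176.54
  Feb: +$578.92 → $402.38
  Mar: +$578.92 − $2,132.16 → -$1,150.86
  Apr: +$578.92 → -$571.94
  May: +$578.92 − $585.90 → -$578.92
  Jun: +$578.92 → $0.00
Lowest trial balance = -$1,334.38 (Nov)
Initial deposit = cushion − low point = $578.92 − (-$1,334.38) = $1,913.30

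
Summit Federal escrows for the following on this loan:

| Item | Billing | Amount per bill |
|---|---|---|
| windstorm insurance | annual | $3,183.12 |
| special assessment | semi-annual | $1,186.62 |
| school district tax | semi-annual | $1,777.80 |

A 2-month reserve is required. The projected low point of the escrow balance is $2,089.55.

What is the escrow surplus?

Windstorm insurance: $3,183.12 annually
Special assessment: $1,186.62 × 2 = $2,373.24 annually
School district tax: $1,777.80 × 2 = $3,555.60 annually
Annual escrow total = $3,183.12 + $2,373.24 + $3,555.60 = $9,111.96
Monthly = $9,111.96 / 12 = $759.33
Cushion = 2 × $759.33 = $1,518.66
Excess over cushion: $2,089.55 − $1,518.66 = $570.89

$570.89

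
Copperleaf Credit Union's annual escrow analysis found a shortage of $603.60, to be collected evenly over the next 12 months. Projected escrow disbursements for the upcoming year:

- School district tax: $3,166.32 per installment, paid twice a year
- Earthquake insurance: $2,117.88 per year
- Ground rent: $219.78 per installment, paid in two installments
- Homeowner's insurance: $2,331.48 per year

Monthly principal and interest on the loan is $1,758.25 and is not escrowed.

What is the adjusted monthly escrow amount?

School district tax = $3,166.32 × 2 = $6,332.64
Earthquake insurance = $2,117.88
Ground rent = $219.78 × 2 = $439.56
Homeowner's insurance = $2,331.48
Combined annual = $11,221.56
Monthly = $11,221.56 / 12 = $935.13
Shortage spread = $603.60 / 12 = $50.30/mo
New monthly escrow = $935.13 + $50.30 = $985.43

$985.43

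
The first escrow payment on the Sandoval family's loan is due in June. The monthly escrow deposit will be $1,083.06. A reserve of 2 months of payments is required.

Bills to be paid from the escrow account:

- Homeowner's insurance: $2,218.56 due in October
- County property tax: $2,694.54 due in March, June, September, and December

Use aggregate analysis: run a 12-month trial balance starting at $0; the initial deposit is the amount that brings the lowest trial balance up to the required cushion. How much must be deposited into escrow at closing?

Cushion = 2 × $1,083.06 = $2,166.12
Trial balance (start $0, +$1,083.06 each month, − disbursements):
  Jun: +$1,083.06 − $2,694.54 → -$1,611.48
  Jul: +$1,083.06 → -$528.42
  Aug: +$1,083.06 → $554.64
  Sep: +$1,083.06 − $2,694.54 → -$1,056.84
  Oct: +$1,083.06 − $2,218.56 → -$2,192.34
  Nov: +$1,083.06 → -$1,109.28
  Dec: +$1,083.06 − $2,694.54 → -$2,720.76
  Jan: +$1,083.06 → -$1,637.70
  Feb: +$1,083.06 → -$554.64
  Mar: +$1,083.06 − $2,694.54 → -$2,166.12
  Apr: +$1,083.06 → -$1,083.06
  May: +$1,083.06 → $0.00
Lowest trial balance = -$2,720.76 (Dec)
Initial deposit = cushion − low point = $2,166.12 − (-$2,720.76) = $4,886.88

$4,886.88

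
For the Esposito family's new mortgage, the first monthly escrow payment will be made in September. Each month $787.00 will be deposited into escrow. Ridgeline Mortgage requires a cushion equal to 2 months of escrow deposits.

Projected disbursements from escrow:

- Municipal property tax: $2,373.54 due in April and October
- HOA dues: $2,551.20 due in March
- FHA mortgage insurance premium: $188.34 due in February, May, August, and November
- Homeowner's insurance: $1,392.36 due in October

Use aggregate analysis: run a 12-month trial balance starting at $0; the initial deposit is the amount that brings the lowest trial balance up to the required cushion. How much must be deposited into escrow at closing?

$4,345.32

Cushion = 2 × $787.00 = $1,574.00
Trial balance (start $0, +$787.00 each month, − disbursements):
  Sep: +$787.00 → $787.00
  Oct: +$787.00 − $3,765.90 → -$2,191.90
  Nov: +$787.00 − $188.34 → -$1,593.24
  Dec: +$787.00 → -$806.24
  Jan: +$787.00 → -$19.24
  Feb: +$787.00 − $188.34 → $579.42
  Mar: +$787.00 − $2,551.20 → -$1,184.78
  Apr: +$787.00 − $2,373.54 → -$2,771.32
  May: +$787.00 − $188.34 → -$2,172.66
  Jun: +$787.00 → -$1,385.66
  Jul: +$787.00 → -$598.66
  Aug: +$787.00 − $188.34 → $0.00
Lowest trial balance = -$2,771.32 (Apr)
Initial deposit = cushion − low point = $1,574.00 − (-$2,771.32) = $4,345.32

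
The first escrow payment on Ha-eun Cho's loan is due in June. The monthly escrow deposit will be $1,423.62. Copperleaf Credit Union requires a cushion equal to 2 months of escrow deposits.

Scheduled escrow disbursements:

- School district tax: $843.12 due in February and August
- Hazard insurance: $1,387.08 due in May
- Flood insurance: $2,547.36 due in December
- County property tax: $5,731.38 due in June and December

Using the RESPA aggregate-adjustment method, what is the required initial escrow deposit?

$7,735.14

Cushion = 2 × $1,423.62 = $2,847.24
Trial balance (start $0, +$1,423.62 each month, − disbursements):
  Jun: +$1,423.62 − $5,731.38 → -$4,307.76
  Jul: +$1,423.62 → -$2,884.14
  Aug: +$1,423.62 − $843.12 → -$2,303.64
  Sep: +$1,423.62 → -$880.02
  Oct: +$1,423.62 → $543.60
  Nov: +$1,423.62 → $1,967.22
  Dec: +$1,423.62 − $8,278.74 → -$4,887.90
  Jan: +$1,423.62 → -$3,464.28
  Feb: +$1,423.62 − $843.12 → -$2,883.78
  Mar: +$1,423.62 → -$1,460.16
  Apr: +$1,423.62 → -$36.54
  May: +$1,423.62 − $1,387.08 → $0.00
Lowest trial balance = -$4,887.90 (Dec)
Initial deposit = cushion − low point = $2,847.24 − (-$4,887.90) = $7,735.14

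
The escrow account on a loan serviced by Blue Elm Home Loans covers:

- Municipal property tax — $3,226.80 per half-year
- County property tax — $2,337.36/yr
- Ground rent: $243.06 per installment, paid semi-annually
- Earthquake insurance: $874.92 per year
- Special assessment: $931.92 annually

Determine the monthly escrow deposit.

Municipal property tax = $3,226.80 × 2 = $6,453.60/yr
County property tax = $2,337.36/yr
Ground rent = $243.06 × 2 = $486.12/yr
Earthquake insurance = $874.92/yr
Special assessment = $931.92/yr
Yearly total = $6,453.60 + $2,337.36 + $486.12 + $874.92 + $931.92 = $11,083.92
Per month = $11,083.92 / 12 = $923.66

$923.66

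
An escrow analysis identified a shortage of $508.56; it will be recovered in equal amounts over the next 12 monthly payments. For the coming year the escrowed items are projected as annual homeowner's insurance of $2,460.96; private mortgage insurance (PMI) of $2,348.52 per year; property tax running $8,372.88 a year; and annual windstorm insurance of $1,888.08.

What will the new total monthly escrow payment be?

$1,298.25

Homeowner's insurance: $2,460.96/yr
Private mortgage insurance (PMI): $2,348.52/yr
Property tax: $8,372.88/yr
Windstorm insurance: $1,888.08/yr
Combined annual = $2,460.96 + $2,348.52 + $8,372.88 + $1,888.08 = $15,070.44
Per month = $15,070.44 ÷ 12 = $1,255.87
Shortage spread = $508.56 ÷ 12 = $42.38/mo
New monthly escrow = $1,255.87 + $42.38 = $1,298.25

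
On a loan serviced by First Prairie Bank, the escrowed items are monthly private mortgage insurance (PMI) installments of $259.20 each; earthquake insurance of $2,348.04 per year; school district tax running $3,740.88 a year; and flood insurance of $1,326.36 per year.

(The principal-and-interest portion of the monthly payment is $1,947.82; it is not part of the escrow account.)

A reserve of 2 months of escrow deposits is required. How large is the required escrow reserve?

$1,754.28

Private mortgage insurance (PMI) — $259.20 × 12 = $3,110.40 annually
Earthquake insurance — $2,348.04 annually
School district tax — $3,740.88 annually
Flood insurance — $1,326.36 annually
Combined annual = $3,110.40 + $2,348.04 + $3,740.88 + $1,326.36 = $10,525.68
Per month = $10,525.68 ÷ 12 = $877.14
Required cushion = 2 × $877.14 = $1,754.28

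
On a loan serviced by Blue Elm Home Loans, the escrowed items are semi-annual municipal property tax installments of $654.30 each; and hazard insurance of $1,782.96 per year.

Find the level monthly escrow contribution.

$257.63

Municipal property tax: $654.30 × 2 = $1,308.60 per year
Hazard insurance: $1,782.96 per year
Annual escrow total = $1,308.60 + $1,782.96 = $3,091.56
Monthly escrow = $3,091.56 ÷ 12 = $257.63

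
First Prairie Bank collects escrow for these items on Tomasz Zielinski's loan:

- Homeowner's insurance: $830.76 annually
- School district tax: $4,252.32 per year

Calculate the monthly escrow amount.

$423.59

Homeowner's insurance — $830.76 annually
School district tax — $4,252.32 annually
Yearly total = $5,083.08
Base monthly escrow = $5,083.08 / 12 = $423.59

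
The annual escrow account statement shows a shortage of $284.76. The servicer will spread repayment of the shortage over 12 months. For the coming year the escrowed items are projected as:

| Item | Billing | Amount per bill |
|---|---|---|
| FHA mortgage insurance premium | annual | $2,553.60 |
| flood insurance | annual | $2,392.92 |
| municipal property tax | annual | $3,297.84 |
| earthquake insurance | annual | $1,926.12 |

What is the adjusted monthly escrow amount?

$871.27

FHA mortgage insurance premium — $2,553.60
Flood insurance — $2,392.92
Municipal property tax — $3,297.84
Earthquake insurance — $1,926.12
Total per year = $2,553.60 + $2,392.92 + $3,297.84 + $1,926.12 = $10,170.48
Per month = $10,170.48 / 12 = $847.54
Monthly shortage recovery: $284.76 ÷ 12 = $23.73
New monthly escrow = $847.54 + $23.73 = $871.27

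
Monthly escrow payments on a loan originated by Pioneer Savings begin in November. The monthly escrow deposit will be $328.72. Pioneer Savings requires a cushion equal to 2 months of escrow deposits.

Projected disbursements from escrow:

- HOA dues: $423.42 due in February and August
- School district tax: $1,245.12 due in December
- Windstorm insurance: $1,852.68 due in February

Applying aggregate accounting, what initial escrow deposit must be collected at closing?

$2,863.78

Cushion = 2 × $328.72 = $657.44
Trial balance (start $0, +$328.72 each month, − disbursements):
  Nov: +$328.72 → $328.72
  Dec: +$328.72 − $1,245.12 → -$587.68
  Jan: +$328.72 → -$258.96
  Feb: +$328.72 − $2,276.10 → -$2,206.34
  Mar: +$328.72 → -$1,877.62
  Apr: +$328.72 → -$1,548.90
  May: +$328.72 → -$1,220.18
  Jun: +$328.72 → -$891.46
  Jul: +$328.72 → -$562.74
  Aug: +$328.72 − $423.42 → -$657.44
  Sep: +$328.72 → -$328.72
  Oct: +$328.72 → $0.00
Lowest trial balance = -$2,206.34 (Feb)
Initial deposit = cushion − low point = $657.44 − (-$2,206.34) = $2,863.78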